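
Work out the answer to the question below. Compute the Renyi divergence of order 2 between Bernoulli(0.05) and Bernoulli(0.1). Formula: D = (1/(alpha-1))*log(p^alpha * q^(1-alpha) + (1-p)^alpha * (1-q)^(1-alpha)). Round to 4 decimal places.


Renyi divergence of order alpha between Bernoulli distributions:
D = (1/(alpha-1))*log(p^alpha * q^(1-alpha) + (1-p)^alpha * (1-q)^(1-alpha)).
alpha = 2, p = 0.05, q = 0.1.
p^alpha * q^(1-alpha) = 0.05^2 * 0.1^-1 = 0.025.
(1-p)^alpha * (1-q)^(1-alpha) = 0.95^2 * 0.9^-1 = 1.002778.
sum = 0.025 + 1.002778 = 1.027778.
D = (1/1)*log(1.027778) = 0.0274

0.0274


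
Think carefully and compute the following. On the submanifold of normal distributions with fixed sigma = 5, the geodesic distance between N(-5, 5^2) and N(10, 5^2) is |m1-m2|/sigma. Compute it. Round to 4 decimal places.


On the fixed-variance normal subfamily, geodesic distance = |m1-m2|/sigma.
|-5 - 10| = 15.
sigma = 5.
d = 15/5 = 3.0000

3.0000


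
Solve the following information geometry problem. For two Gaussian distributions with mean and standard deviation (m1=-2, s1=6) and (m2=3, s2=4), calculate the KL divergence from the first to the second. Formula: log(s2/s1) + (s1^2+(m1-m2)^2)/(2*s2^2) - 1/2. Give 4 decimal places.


KL divergence between normal distributions:
KL = log(s2/s1) + (s1^2 + (m1-m2)^2)/(2*s2^2) - 1/2.
log(4/6) = -0.405465.
(6^2 + (-2-3)^2)/(2*4^2) = (36 + 25)/32 = 1.90625.
KL = -0.405465 + 1.90625 - 0.5 = 1.0008

1.0008


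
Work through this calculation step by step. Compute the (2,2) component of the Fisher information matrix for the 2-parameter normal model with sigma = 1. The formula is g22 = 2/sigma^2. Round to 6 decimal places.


For the 2-parameter normal family, the Fisher metric has:
  g11 = 1/sigma^2, g22 = 2/sigma^2.
sigma = 1, sigma^2 = 1.
g22 = 2.000000

2.000000


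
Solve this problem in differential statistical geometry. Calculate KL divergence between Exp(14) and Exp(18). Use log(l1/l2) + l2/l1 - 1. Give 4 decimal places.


KL divergence for exponential family:
KL = log(l1/l2) + l2/l1 - 1.
log(14/18) = -0.251314.
18/14 = 1.285714.
KL = -0.251314 + 1.285714 - 1 = 0.0344

0.0344


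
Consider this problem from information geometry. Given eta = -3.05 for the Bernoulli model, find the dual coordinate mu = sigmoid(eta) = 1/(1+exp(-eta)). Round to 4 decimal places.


Dual coordinate (expectation parameter) for Bernoulli:
mu = 1/(1+exp(-eta)).
eta = -3.05.
exp(-eta) = exp(3.05) = 21.115344.
mu = 1/(1+21.115344) = 0.0452

0.0452


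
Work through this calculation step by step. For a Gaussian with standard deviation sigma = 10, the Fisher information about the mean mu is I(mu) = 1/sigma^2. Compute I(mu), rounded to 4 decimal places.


The Fisher information for the mean of a normal distribution is I(mu) = 1/sigma^2.
sigma = 10, so sigma^2 = 100.
I(mu) = 1/100 = 0.0100

0.0100


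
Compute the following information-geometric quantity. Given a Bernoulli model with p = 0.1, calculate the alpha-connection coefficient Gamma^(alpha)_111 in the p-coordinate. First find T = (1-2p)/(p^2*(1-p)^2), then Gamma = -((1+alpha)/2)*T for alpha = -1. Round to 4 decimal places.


Skewness (Amari-Chentsov) tensor: T = (1-2p)/(p^2*(1-p)^2).
p = 0.1, 1-2p = 0.8, p^2 = 0.01, (1-p)^2 = 0.81.
T = 0.8/(0.01 * 0.81) = 98.765432.
In the p-coordinate, Gamma^(alpha) = Gamma^(0) - (alpha/2)*T with Gamma^(0) = (1/2)*g'(p) = -T/2,
so Gamma^(alpha) = -((1+alpha)/2)*T.
alpha = -1, -(1+alpha)/2 = 0.0.
Gamma = 0.0 * 98.765432 = 0.0000

0.0000


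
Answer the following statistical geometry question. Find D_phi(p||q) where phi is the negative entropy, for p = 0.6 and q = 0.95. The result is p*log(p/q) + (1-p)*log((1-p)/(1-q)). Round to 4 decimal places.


Bregman divergence with negative entropy generator:
D = p*log(p/q) + (1-p)*log((1-p)/(1-q)).
p = 0.6, q = 0.95.
p*log(p/q) = 0.6*log(0.6/0.95) = -0.275719.
(1-p)*log((1-p)/(1-q)) = 0.4*log(0.4/0.05) = 0.831777.
D = -0.275719 + 0.831777 = 0.5561

0.5561


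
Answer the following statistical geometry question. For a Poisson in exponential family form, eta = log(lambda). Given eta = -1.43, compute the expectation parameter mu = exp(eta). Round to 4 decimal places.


Expectation parameter for Poisson exponential family:
mu = exp(eta).
eta = -1.43.
mu = exp(-1.43) = 0.2393

0.2393


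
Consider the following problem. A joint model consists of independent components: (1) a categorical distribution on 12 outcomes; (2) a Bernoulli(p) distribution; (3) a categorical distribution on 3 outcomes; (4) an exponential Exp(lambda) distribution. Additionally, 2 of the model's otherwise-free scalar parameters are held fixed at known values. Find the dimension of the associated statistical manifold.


The dimension of a statistical manifold equals the number of free
(independent) real parameters of the model. For a product of independent
blocks the parameter counts add.
- categorical on 12 outcomes (probabilities sum to 1): 12-1 = 11.
- Bernoulli (p): 1.
- categorical on 3 outcomes (probabilities sum to 1): 3-1 = 2.
- exponential (lambda): 1.
Total = 11 + 1 + 2 + 1 = 15.
2 parameter(s) fixed at known values: 15 - 2 = 13.
Dimension = 13

13


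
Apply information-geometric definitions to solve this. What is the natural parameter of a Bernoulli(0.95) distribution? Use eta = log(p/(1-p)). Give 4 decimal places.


Natural parameter for Bernoulli: eta = log(p/(1-p)).
p = 0.95, 1-p = 0.05.
p/(1-p) = 19.0.
eta = log(19.0) = 2.9444

2.9444


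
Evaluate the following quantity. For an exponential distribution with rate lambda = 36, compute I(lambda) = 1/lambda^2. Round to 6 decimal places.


Fisher information for exponential: I(lambda) = 1/lambda^2.
lambda = 36, lambda^2 = 1296.
I = 1/1296 = 0.000772

0.000772


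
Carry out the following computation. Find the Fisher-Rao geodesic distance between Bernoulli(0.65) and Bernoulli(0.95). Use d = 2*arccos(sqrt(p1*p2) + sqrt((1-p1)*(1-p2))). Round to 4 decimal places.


Geodesic distance on Bernoulli manifold:
d(p1,p2) = 2*arccos(sqrt(p1*p2) + sqrt((1-p1)*(1-p2))).
sqrt(p1*p2) = sqrt(0.65*0.95) = 0.785812.
sqrt((1-p1)*(1-p2)) = sqrt(0.35*0.05) = 0.132288.
arg = 0.785812 + 0.132288 = 0.918099.
d = 2*arccos(0.918099) = 0.8151

0.8151


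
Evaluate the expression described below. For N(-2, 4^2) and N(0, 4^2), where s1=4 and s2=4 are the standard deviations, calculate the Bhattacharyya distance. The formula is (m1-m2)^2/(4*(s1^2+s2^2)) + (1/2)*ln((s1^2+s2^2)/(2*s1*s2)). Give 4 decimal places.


Bhattacharyya distance between two Gaussians:
DB = (m1-m2)^2/(4*(s1^2+s2^2)) + (1/2)*ln((s1^2+s2^2)/(2*s1*s2)).
(m1-m2)^2 = (-2)^2 = 4.
s1^2+s2^2 = 16 + 16 = 32.
term1 = 4/128 = 0.03125.
term2 = 0.5*ln(32/32.0) = 0.0.
DB = 0.03125 + 0.0 = 0.0313

0.0313


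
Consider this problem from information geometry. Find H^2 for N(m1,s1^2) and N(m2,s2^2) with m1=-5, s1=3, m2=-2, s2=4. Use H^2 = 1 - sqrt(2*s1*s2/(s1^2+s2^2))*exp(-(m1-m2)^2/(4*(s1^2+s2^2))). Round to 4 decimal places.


Squared Hellinger distance for Gaussians:
H^2 = 1 - sqrt(2*s1*s2/(s1^2+s2^2)) * exp(-(m1-m2)^2/(4*(s1^2+s2^2))).
s1^2 = 9, s2^2 = 16, s1^2+s2^2 = 25.
sqrt(2*3*4/(25)) = 0.979796.
(m1-m2)^2 = (-3)^2 = 9.
exp(-9/(4*25)) = exp(-0.09) = 0.913931.
H^2 = 1 - 0.979796*0.913931 = 0.1045

0.1045


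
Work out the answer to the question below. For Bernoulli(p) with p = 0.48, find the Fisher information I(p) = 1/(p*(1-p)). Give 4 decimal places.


For Bernoulli(p), Fisher information is I(p) = 1/(p*(1-p)).
p = 0.48, 1-p = 0.52.
p*(1-p) = 0.2496.
I(p) = 1/0.2496 = 4.0064

4.0064


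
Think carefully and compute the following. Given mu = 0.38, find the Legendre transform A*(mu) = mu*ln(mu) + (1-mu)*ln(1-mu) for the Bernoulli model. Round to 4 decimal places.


Legendre transform for Bernoulli:
A*(mu) = mu*log(mu) + (1-mu)*log(1-mu).
mu = 0.38, 1-mu = 0.62.
mu*log(mu) = 0.38*log(0.38) = -0.367682.
(1-mu)*log(1-mu) = 0.62*log(0.62) = -0.296382.
A* = -0.367682 + -0.296382 = -0.6641

-0.6641


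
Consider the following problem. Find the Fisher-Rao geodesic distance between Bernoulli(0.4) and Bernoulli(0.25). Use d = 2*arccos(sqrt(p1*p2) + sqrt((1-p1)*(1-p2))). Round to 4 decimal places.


Geodesic distance on Bernoulli manifold:
d(p1,p2) = 2*arccos(sqrt(p1*p2) + sqrt((1-p1)*(1-p2))).
sqrt(p1*p2) = sqrt(0.4*0.25) = 0.316228.
sqrt((1-p1)*(1-p2)) = sqrt(0.6*0.75) = 0.67082.
arg = 0.316228 + 0.67082 = 0.987048.
d = 2*arccos(0.987048) = 0.3222

0.3222


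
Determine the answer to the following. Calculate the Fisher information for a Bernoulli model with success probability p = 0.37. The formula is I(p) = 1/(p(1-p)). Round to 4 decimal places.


For Bernoulli(p), Fisher information is I(p) = 1/(p*(1-p)).
p = 0.37, 1-p = 0.63.
p*(1-p) = 0.2331.
I(p) = 1/0.2331 = 4.2900

4.2900


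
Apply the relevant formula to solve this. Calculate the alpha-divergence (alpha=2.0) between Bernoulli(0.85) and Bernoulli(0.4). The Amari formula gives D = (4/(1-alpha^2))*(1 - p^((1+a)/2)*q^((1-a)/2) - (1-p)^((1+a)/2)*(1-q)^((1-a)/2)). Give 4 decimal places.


Amari alpha-divergence:
D = (4/(1-alpha^2))*(1 - p^((1+a)/2)*q^((1-a)/2) - (1-p)^((1+a)/2)*(1-q)^((1-a)/2)).
alpha = 2.0, p = 0.85, q = 0.4.
e1 = (1+alpha)/2 = 1.5, e2 = (1-alpha)/2 = -0.5.
t1 = p^e1 * q^e2 = 0.85^1.5 * 0.4^-0.5 = 1.239077.
t2 = (1-p)^e1 * (1-q)^e2 = 0.15^1.5 * 0.6^-0.5 = 0.075.
4/(1-alpha^2) = -1.333333.
D = -1.333333*(1 - 1.239077 - 0.075) = 0.4188

0.4188


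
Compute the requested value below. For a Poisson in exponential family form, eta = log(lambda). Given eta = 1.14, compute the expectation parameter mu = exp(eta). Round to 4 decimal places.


Expectation parameter for Poisson exponential family:
mu = exp(eta).
eta = 1.14.
mu = exp(1.14) = 3.1268

3.1268


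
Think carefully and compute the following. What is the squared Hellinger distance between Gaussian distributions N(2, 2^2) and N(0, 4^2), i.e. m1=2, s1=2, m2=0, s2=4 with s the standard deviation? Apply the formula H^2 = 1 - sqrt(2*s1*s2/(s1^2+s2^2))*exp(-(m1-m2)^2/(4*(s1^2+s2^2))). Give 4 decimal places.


Squared Hellinger distance for Gaussians:
H^2 = 1 - sqrt(2*s1*s2/(s1^2+s2^2)) * exp(-(m1-m2)^2/(4*(s1^2+s2^2))).
s1^2 = 4, s2^2 = 16, s1^2+s2^2 = 20.
sqrt(2*2*4/(20)) = 0.894427.
(m1-m2)^2 = (2)^2 = 4.
exp(-4/(4*20)) = exp(-0.05) = 0.951229.
H^2 = 1 - 0.894427*0.951229 = 0.1492

0.1492


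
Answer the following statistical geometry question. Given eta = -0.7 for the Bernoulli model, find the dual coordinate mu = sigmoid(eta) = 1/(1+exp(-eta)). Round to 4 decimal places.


Dual coordinate (expectation parameter) for Bernoulli:
mu = 1/(1+exp(-eta)).
eta = -0.7.
exp(-eta) = exp(0.7) = 2.013753.
mu = 1/(1+2.013753) = 0.3318

0.3318


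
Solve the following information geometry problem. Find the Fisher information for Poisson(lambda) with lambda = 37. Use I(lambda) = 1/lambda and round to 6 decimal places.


Fisher information for Poisson: I(lambda) = 1/lambda.
lambda = 37.
I(lambda) = 1/37 = 0.027027

0.027027


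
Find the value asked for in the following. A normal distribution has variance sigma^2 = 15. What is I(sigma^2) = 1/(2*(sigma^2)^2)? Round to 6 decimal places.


Fisher information for variance: I(sigma^2) = 1/(2*sigma^4).
sigma^2 = 15, so sigma^4 = 225.
I = 1/(2*225) = 1/450 = 0.002222

0.002222


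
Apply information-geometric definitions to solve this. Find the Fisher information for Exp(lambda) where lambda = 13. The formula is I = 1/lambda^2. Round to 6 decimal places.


Fisher information for exponential: I(lambda) = 1/lambda^2.
lambda = 13, lambda^2 = 169.
I = 1/169 = 0.005917

0.005917


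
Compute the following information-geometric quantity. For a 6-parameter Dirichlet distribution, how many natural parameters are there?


Exponential family dimension calculation:
Dirichlet with 6 components has 6 natural parameters.

6


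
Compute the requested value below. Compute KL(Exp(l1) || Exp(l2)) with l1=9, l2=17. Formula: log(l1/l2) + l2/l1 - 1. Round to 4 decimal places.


KL divergence for exponential family:
KL = log(l1/l2) + l2/l1 - 1.
log(9/17) = -0.635989.
17/9 = 1.888889.
KL = -0.635989 + 1.888889 - 1 = 0.2529

0.2529


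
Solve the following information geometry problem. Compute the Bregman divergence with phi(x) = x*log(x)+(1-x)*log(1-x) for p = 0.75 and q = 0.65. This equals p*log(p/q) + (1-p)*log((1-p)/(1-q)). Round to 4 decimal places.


Bregman divergence with negative entropy generator:
D = p*log(p/q) + (1-p)*log((1-p)/(1-q)).
p = 0.75, q = 0.65.
p*log(p/q) = 0.75*log(0.75/0.65) = 0.107326.
(1-p)*log((1-p)/(1-q)) = 0.25*log(0.25/0.35) = -0.084118.
D = 0.107326 + -0.084118 = 0.0232

0.0232


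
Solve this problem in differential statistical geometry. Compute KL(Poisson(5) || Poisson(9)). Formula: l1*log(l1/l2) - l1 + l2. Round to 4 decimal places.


KL divergence for Poisson:
KL = l1*log(l1/l2) - l1 + l2.
l1 = 5, l2 = 9.
log(5/9) = -0.587787.
l1*log(l1/l2) = 5 * -0.587787 = -2.938933.
KL = -2.938933 - 5 + 9 = 1.0611

1.0611


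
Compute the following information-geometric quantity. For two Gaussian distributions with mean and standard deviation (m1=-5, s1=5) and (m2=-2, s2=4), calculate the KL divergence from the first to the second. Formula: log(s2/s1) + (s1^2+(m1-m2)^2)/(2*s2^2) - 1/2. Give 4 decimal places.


KL divergence between normal distributions:
KL = log(s2/s1) + (s1^2 + (m1-m2)^2)/(2*s2^2) - 1/2.
log(4/5) = -0.223144.
(5^2 + (-5--2)^2)/(2*4^2) = (25 + 9)/32 = 1.0625.
KL = -0.223144 + 1.0625 - 0.5 = 0.3394

0.3394


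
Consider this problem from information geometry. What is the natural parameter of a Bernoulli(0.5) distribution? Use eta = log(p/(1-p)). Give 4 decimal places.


Natural parameter for Bernoulli: eta = log(p/(1-p)).
p = 0.5, 1-p = 0.5.
p/(1-p) = 1.0.
eta = log(1.0) = 0.0000

0.0000


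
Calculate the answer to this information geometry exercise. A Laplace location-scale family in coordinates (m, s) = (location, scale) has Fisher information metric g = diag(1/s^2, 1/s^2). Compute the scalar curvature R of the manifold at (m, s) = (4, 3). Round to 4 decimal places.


The metric has the form g = (A dm^2 + B ds^2)/s^2 with A = 1, B = 1.
Substitute u = sqrt(A/B)*m: g = B*(du^2 + ds^2)/s^2, i.e. B times the
Poincare upper half-plane metric, which has constant Gaussian curvature -1.
Scaling a 2D metric by a constant c divides the Gaussian curvature by c,
so K = -1/B = -1/(1) = -1.0000 everywhere (the point (m, s) = (4, 3) is irrelevant:
the curvature is constant).
Scalar curvature in dimension 2: R = 2K = -2/(1) = -2.0000.

-2.0000


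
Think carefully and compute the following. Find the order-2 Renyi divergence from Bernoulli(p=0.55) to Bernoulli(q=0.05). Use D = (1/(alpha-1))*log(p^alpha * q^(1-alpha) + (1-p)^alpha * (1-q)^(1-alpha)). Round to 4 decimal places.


Renyi divergence of order alpha between Bernoulli distributions:
D = (1/(alpha-1))*log(p^alpha * q^(1-alpha) + (1-p)^alpha * (1-q)^(1-alpha)).
alpha = 2, p = 0.55, q = 0.05.
p^alpha * q^(1-alpha) = 0.55^2 * 0.05^-1 = 6.05.
(1-p)^alpha * (1-q)^(1-alpha) = 0.45^2 * 0.95^-1 = 0.213158.
sum = 6.05 + 0.213158 = 6.263158.
D = (1/1)*log(6.263158) = 1.8347

1.8347


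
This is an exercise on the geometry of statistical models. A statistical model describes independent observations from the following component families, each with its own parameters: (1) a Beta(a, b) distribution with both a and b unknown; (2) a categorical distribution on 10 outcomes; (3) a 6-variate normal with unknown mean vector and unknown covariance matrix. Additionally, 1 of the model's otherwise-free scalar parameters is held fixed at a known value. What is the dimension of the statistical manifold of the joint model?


The dimension of a statistical manifold equals the number of free
(independent) real parameters of the model. For a product of independent
blocks the parameter counts add.
- Beta (a, b): 2.
- categorical on 10 outcomes (probabilities sum to 1): 10-1 = 9.
- 6-variate normal: 6 (mean) + 6*7/2 = 21 (symmetric covariance) = 27.
Total = 2 + 9 + 27 = 38.
1 parameter(s) fixed at known values: 38 - 1 = 37.
Dimension = 37

37


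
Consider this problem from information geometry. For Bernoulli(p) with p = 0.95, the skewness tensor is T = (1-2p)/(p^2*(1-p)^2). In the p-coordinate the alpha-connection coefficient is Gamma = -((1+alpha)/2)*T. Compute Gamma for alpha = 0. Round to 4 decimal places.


Skewness (Amari-Chentsov) tensor: T = (1-2p)/(p^2*(1-p)^2).
p = 0.95, 1-2p = -0.9, p^2 = 0.9025, (1-p)^2 = 0.0025.
T = -0.9/(0.9025 * 0.0025) = -398.891967.
In the p-coordinate, Gamma^(alpha) = Gamma^(0) - (alpha/2)*T with Gamma^(0) = (1/2)*g'(p) = -T/2,
so Gamma^(alpha) = -((1+alpha)/2)*T.
alpha = 0, -(1+alpha)/2 = -0.5.
Gamma = -0.5 * -398.891967 = 199.4460

199.4460


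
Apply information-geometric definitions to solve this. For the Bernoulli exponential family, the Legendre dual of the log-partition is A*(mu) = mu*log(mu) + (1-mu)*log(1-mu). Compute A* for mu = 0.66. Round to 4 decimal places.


Legendre transform for Bernoulli:
A*(mu) = mu*log(mu) + (1-mu)*log(1-mu).
mu = 0.66, 1-mu = 0.34.
mu*log(mu) = 0.66*log(0.66) = -0.27424.
(1-mu)*log(1-mu) = 0.34*log(0.34) = -0.366795.
A* = -0.27424 + -0.366795 = -0.6410

-0.6410


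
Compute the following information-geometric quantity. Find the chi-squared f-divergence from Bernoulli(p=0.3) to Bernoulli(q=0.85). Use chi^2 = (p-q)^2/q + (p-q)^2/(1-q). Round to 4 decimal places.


Chi-squared divergence between Bernoulli distributions:
chi^2 = (p-q)^2/q + (p-q)^2/(1-q).
p = 0.3, q = 0.85, p-q = -0.55.
(p-q)^2 = 0.3025.
term1 = 0.3025/0.85 = 0.355882.
term2 = 0.3025/0.15 = 2.016667.
chi^2 = 0.355882 + 2.016667 = 2.3725

2.3725


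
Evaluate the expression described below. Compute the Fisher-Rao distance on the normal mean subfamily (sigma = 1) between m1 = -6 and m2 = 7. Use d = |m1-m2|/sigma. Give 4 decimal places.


On the fixed-variance normal subfamily, geodesic distance = |m1-m2|/sigma.
|-6 - 7| = 13.
sigma = 1.
d = 13/1 = 13.0000

13.0000


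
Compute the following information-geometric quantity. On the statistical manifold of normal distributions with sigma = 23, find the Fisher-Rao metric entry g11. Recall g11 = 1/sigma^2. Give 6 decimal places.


For the 2-parameter normal family, the Fisher metric has:
  g11 = 1/sigma^2, g22 = 2/sigma^2.
sigma = 23, sigma^2 = 529.
g11 = 0.001890

0.001890


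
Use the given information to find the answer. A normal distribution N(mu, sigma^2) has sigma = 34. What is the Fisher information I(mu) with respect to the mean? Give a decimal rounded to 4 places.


The Fisher information for the mean of a normal distribution is I(mu) = 1/sigma^2.
sigma = 34, so sigma^2 = 1156.
I(mu) = 1/1156 = 0.0009

0.0009


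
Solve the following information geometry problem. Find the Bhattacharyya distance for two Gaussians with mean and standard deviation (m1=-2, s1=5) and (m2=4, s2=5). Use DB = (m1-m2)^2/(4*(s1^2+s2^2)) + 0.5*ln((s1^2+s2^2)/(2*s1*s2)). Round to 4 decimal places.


Bhattacharyya distance between two Gaussians:
DB = (m1-m2)^2/(4*(s1^2+s2^2)) + (1/2)*ln((s1^2+s2^2)/(2*s1*s2)).
(m1-m2)^2 = (-6)^2 = 36.
s1^2+s2^2 = 25 + 25 = 50.
term1 = 36/200 = 0.18.
term2 = 0.5*ln(50/50.0) = 0.0.
DB = 0.18 + 0.0 = 0.1800

0.1800


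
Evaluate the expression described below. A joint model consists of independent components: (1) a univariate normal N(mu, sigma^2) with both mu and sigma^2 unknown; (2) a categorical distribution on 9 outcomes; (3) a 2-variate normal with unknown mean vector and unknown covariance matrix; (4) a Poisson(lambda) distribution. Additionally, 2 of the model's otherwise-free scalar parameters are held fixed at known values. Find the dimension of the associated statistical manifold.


The dimension of a statistical manifold equals the number of free
(independent) real parameters of the model. For a product of independent
blocks the parameter counts add.
- normal (mu, sigma^2): 2.
- categorical on 9 outcomes (probabilities sum to 1): 9-1 = 8.
- 2-variate normal: 2 (mean) + 2*3/2 = 3 (symmetric covariance) = 5.
- Poisson (lambda): 1.
Total = 2 + 8 + 5 + 1 = 16.
2 parameter(s) fixed at known values: 16 - 2 = 14.
Dimension = 14

14


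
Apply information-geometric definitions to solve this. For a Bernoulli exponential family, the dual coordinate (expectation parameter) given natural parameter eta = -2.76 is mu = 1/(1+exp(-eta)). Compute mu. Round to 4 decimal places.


Dual coordinate (expectation parameter) for Bernoulli:
mu = 1/(1+exp(-eta)).
eta = -2.76.
exp(-eta) = exp(2.76) = 15.799843.
mu = 1/(1+15.799843) = 0.0595

0.0595


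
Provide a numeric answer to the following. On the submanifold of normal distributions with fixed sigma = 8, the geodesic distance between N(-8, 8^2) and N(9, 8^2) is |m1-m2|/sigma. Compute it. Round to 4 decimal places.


On the fixed-variance normal subfamily, geodesic distance = |m1-m2|/sigma.
|-8 - 9| = 17.
sigma = 8.
d = 17/8 = 2.1250

2.1250


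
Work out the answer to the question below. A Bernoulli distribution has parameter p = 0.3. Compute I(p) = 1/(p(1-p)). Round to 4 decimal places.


For Bernoulli(p), Fisher information is I(p) = 1/(p*(1-p)).
p = 0.3, 1-p = 0.7.
p*(1-p) = 0.21.
I(p) = 1/0.21 = 4.7619

4.7619


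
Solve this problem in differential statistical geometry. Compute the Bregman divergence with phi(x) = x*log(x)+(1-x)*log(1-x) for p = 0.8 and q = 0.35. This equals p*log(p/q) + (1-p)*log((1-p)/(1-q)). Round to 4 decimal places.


Bregman divergence with negative entropy generator:
D = p*log(p/q) + (1-p)*log((1-p)/(1-q)).
p = 0.8, q = 0.35.
p*log(p/q) = 0.8*log(0.8/0.35) = 0.661343.
(1-p)*log((1-p)/(1-q)) = 0.2*log(0.2/0.65) = -0.235731.
D = 0.661343 + -0.235731 = 0.4256

0.4256


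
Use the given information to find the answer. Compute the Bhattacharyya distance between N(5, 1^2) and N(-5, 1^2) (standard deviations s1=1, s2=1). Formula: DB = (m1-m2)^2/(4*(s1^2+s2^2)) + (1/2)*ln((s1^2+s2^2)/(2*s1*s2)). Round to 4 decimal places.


Bhattacharyya distance between two Gaussians:
DB = (m1-m2)^2/(4*(s1^2+s2^2)) + (1/2)*ln((s1^2+s2^2)/(2*s1*s2)).
(m1-m2)^2 = (10)^2 = 100.
s1^2+s2^2 = 1 + 1 = 2.
term1 = 100/8 = 12.5.
term2 = 0.5*ln(2/2.0) = 0.0.
DB = 12.5 + 0.0 = 12.5000

12.5000


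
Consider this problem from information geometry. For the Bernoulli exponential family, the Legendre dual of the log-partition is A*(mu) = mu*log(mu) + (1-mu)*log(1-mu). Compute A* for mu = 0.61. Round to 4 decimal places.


Legendre transform for Bernoulli:
A*(mu) = mu*log(mu) + (1-mu)*log(1-mu).
mu = 0.61, 1-mu = 0.39.
mu*log(mu) = 0.61*log(0.61) = -0.301521.
(1-mu)*log(1-mu) = 0.39*log(0.39) = -0.367227.
A* = -0.301521 + -0.367227 = -0.6687

-0.6687


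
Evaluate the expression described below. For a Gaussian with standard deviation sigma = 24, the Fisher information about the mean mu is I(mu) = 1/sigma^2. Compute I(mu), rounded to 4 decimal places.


The Fisher information for the mean of a normal distribution is I(mu) = 1/sigma^2.
sigma = 24, so sigma^2 = 576.
I(mu) = 1/576 = 0.0017

0.0017


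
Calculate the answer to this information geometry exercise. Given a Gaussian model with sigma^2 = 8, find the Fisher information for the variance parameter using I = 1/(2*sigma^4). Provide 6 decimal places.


Fisher information for variance: I(sigma^2) = 1/(2*sigma^4).
sigma^2 = 8, so sigma^4 = 64.
I = 1/(2*64) = 1/128 = 0.007813

0.007813


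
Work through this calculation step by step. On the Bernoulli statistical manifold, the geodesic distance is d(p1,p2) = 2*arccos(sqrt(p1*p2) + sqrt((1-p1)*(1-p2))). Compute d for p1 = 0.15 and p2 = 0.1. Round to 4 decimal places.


Geodesic distance on Bernoulli manifold:
d(p1,p2) = 2*arccos(sqrt(p1*p2) + sqrt((1-p1)*(1-p2))).
sqrt(p1*p2) = sqrt(0.15*0.1) = 0.122474.
sqrt((1-p1)*(1-p2)) = sqrt(0.85*0.9) = 0.874643.
arg = 0.122474 + 0.874643 = 0.997117.
d = 2*arccos(0.997117) = 0.1519

0.1519


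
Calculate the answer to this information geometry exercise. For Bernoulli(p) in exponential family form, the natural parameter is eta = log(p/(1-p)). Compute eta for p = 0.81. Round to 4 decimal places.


Natural parameter for Bernoulli: eta = log(p/(1-p)).
p = 0.81, 1-p = 0.19.
p/(1-p) = 4.263158.
eta = log(4.263158) = 1.4500

1.4500


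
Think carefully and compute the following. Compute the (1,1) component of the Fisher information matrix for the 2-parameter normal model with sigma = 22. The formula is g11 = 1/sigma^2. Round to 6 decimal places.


For the 2-parameter normal family, the Fisher metric has:
  g11 = 1/sigma^2, g22 = 2/sigma^2.
sigma = 22, sigma^2 = 484.
g11 = 0.002066

0.002066


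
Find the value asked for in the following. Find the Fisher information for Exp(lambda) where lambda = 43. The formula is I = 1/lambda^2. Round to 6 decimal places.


Fisher information for exponential: I(lambda) = 1/lambda^2.
lambda = 43, lambda^2 = 1849.
I = 1/1849 = 0.000541

0.000541


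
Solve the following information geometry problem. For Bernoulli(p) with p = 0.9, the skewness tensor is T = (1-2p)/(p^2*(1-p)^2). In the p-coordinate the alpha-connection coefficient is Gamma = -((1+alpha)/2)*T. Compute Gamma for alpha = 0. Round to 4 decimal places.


Skewness (Amari-Chentsov) tensor: T = (1-2p)/(p^2*(1-p)^2).
p = 0.9, 1-2p = -0.8, p^2 = 0.81, (1-p)^2 = 0.01.
T = -0.8/(0.81 * 0.01) = -98.765432.
In the p-coordinate, Gamma^(alpha) = Gamma^(0) - (alpha/2)*T with Gamma^(0) = (1/2)*g'(p) = -T/2,
so Gamma^(alpha) = -((1+alpha)/2)*T.
alpha = 0, -(1+alpha)/2 = -0.5.
Gamma = -0.5 * -98.765432 = 49.3827

49.3827


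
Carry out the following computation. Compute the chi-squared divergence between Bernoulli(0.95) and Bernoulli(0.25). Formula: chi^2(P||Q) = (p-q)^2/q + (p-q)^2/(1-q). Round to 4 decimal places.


Chi-squared divergence between Bernoulli distributions:
chi^2 = (p-q)^2/q + (p-q)^2/(1-q).
p = 0.95, q = 0.25, p-q = 0.7.
(p-q)^2 = 0.49.
term1 = 0.49/0.25 = 1.96.
term2 = 0.49/0.75 = 0.653333.
chi^2 = 1.96 + 0.653333 = 2.6133

2.6133


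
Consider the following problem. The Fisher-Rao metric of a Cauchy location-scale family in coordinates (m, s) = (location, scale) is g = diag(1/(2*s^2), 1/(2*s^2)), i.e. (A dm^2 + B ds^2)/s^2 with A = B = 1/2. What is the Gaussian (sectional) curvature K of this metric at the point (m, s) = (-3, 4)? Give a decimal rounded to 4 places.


The metric has the form g = (A dm^2 + B ds^2)/s^2 with A = 1/2, B = 1/2.
Substitute u = sqrt(A/B)*m: g = B*(du^2 + ds^2)/s^2, i.e. B times the
Poincare upper half-plane metric, which has constant Gaussian curvature -1.
Scaling a 2D metric by a constant c divides the Gaussian curvature by c,
so K = -1/B = -1/(1/2) = -2.0000 everywhere (the point (m, s) = (-3, 4) is irrelevant:
the curvature is constant).
The requested Gaussian curvature is K = -2.0000.

-2.0000


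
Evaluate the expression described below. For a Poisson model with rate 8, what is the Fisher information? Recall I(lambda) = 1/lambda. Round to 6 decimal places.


Fisher information for Poisson: I(lambda) = 1/lambda.
lambda = 8.
I(lambda) = 1/8 = 0.125000

0.125000


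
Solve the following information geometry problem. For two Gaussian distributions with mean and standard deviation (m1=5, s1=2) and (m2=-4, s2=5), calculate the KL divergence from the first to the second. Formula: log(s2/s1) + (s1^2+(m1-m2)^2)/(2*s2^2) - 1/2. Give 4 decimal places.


KL divergence between normal distributions:
KL = log(s2/s1) + (s1^2 + (m1-m2)^2)/(2*s2^2) - 1/2.
log(5/2) = 0.916291.
(2^2 + (5--4)^2)/(2*5^2) = (4 + 81)/50 = 1.7.
KL = 0.916291 + 1.7 - 0.5 = 2.1163

2.1163


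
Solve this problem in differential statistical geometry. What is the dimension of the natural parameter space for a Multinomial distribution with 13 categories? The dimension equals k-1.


Exponential family dimension calculation:
For Multinomial with k=13 categories, dim = k-1 = 12.

12


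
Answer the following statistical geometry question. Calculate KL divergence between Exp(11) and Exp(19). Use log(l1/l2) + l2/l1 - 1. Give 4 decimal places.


KL divergence for exponential family:
KL = log(l1/l2) + l2/l1 - 1.
log(11/19) = -0.546544.
19/11 = 1.727273.
KL = -0.546544 + 1.727273 - 1 = 0.1807

0.1807


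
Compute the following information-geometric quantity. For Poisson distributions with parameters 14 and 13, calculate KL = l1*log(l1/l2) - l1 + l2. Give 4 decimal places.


KL divergence for Poisson:
KL = l1*log(l1/l2) - l1 + l2.
l1 = 14, l2 = 13.
log(14/13) = 0.074108.
l1*log(l1/l2) = 14 * 0.074108 = 1.037512.
KL = 1.037512 - 14 + 13 = 0.0375

0.0375


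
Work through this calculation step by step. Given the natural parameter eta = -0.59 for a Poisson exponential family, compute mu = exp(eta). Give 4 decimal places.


Expectation parameter for Poisson exponential family:
mu = exp(eta).
eta = -0.59.
mu = exp(-0.59) = 0.5543

0.5543


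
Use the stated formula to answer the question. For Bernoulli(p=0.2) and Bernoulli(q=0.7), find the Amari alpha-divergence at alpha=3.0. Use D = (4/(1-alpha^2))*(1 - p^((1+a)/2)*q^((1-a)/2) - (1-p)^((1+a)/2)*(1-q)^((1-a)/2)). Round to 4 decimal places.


Amari alpha-divergence:
D = (4/(1-alpha^2))*(1 - p^((1+a)/2)*q^((1-a)/2) - (1-p)^((1+a)/2)*(1-q)^((1-a)/2)).
alpha = 3.0, p = 0.2, q = 0.7.
e1 = (1+alpha)/2 = 2.0, e2 = (1-alpha)/2 = -1.0.
t1 = p^e1 * q^e2 = 0.2^2.0 * 0.7^-1.0 = 0.057143.
t2 = (1-p)^e1 * (1-q)^e2 = 0.8^2.0 * 0.3^-1.0 = 2.133333.
4/(1-alpha^2) = -0.5.
D = -0.5*(1 - 0.057143 - 2.133333) = 0.5952

0.5952


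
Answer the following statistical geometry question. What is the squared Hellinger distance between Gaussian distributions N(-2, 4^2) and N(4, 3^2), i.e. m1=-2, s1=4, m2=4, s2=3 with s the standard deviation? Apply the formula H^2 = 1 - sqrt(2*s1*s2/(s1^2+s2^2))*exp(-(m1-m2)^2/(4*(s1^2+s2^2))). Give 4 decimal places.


Squared Hellinger distance for Gaussians:
H^2 = 1 - sqrt(2*s1*s2/(s1^2+s2^2)) * exp(-(m1-m2)^2/(4*(s1^2+s2^2))).
s1^2 = 16, s2^2 = 9, s1^2+s2^2 = 25.
sqrt(2*4*3/(25)) = 0.979796.
(m1-m2)^2 = (-6)^2 = 36.
exp(-36/(4*25)) = exp(-0.36) = 0.697676.
H^2 = 1 - 0.979796*0.697676 = 0.3164

0.3164


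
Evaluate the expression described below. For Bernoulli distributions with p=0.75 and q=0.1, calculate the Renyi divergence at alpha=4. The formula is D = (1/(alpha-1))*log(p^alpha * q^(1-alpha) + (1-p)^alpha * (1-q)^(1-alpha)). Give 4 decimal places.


Renyi divergence of order alpha between Bernoulli distributions:
D = (1/(alpha-1))*log(p^alpha * q^(1-alpha) + (1-p)^alpha * (1-q)^(1-alpha)).
alpha = 4, p = 0.75, q = 0.1.
p^alpha * q^(1-alpha) = 0.75^4 * 0.1^-3 = 316.40625.
(1-p)^alpha * (1-q)^(1-alpha) = 0.25^4 * 0.9^-3 = 0.005358.
sum = 316.40625 + 0.005358 = 316.411608.
D = (1/3)*log(316.411608) = 1.9190

1.9190


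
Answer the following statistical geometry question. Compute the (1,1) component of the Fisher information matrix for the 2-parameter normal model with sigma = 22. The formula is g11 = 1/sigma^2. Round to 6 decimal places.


For the 2-parameter normal family, the Fisher metric has:
  g11 = 1/sigma^2, g22 = 2/sigma^2.
sigma = 22, sigma^2 = 484.
g11 = 0.002066

0.002066


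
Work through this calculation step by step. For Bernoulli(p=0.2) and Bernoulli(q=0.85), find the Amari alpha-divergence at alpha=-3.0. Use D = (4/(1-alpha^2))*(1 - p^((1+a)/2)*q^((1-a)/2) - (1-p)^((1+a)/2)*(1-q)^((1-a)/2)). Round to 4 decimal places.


Amari alpha-divergence:
D = (4/(1-alpha^2))*(1 - p^((1+a)/2)*q^((1-a)/2) - (1-p)^((1+a)/2)*(1-q)^((1-a)/2)).
alpha = -3.0, p = 0.2, q = 0.85.
e1 = (1+alpha)/2 = -1.0, e2 = (1-alpha)/2 = 2.0.
t1 = p^e1 * q^e2 = 0.2^-1.0 * 0.85^2.0 = 3.6125.
t2 = (1-p)^e1 * (1-q)^e2 = 0.8^-1.0 * 0.15^2.0 = 0.028125.
4/(1-alpha^2) = -0.5.
D = -0.5*(1 - 3.6125 - 0.028125) = 1.3203

1.3203


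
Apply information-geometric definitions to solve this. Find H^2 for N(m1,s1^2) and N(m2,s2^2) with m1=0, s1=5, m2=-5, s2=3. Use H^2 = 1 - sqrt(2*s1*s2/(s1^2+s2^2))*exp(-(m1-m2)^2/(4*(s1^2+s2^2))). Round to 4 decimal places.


Squared Hellinger distance for Gaussians:
H^2 = 1 - sqrt(2*s1*s2/(s1^2+s2^2)) * exp(-(m1-m2)^2/(4*(s1^2+s2^2))).
s1^2 = 25, s2^2 = 9, s1^2+s2^2 = 34.
sqrt(2*5*3/(34)) = 0.939336.
(m1-m2)^2 = (5)^2 = 25.
exp(-25/(4*34)) = exp(-0.183824) = 0.832083.
H^2 = 1 - 0.939336*0.832083 = 0.2184

0.2184


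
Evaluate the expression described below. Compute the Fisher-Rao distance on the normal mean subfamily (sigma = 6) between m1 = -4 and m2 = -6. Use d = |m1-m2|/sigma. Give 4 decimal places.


On the fixed-variance normal subfamily, geodesic distance = |m1-m2|/sigma.
|-4 - -6| = 2.
sigma = 6.
d = 2/6 = 0.3333

0.3333


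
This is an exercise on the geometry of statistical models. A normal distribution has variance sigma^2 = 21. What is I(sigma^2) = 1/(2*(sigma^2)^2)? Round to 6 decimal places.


Fisher information for variance: I(sigma^2) = 1/(2*sigma^4).
sigma^2 = 21, so sigma^4 = 441.
I = 1/(2*441) = 1/882 = 0.001134

0.001134


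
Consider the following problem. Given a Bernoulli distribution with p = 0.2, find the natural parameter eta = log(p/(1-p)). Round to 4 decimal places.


Natural parameter for Bernoulli: eta = log(p/(1-p)).
p = 0.2, 1-p = 0.8.
p/(1-p) = 0.25.
eta = log(0.25) = -1.3863

-1.3863


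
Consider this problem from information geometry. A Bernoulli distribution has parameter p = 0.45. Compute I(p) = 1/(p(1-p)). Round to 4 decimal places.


For Bernoulli(p), Fisher information is I(p) = 1/(p*(1-p)).
p = 0.45, 1-p = 0.55.
p*(1-p) = 0.2475.
I(p) = 1/0.2475 = 4.0404

4.0404


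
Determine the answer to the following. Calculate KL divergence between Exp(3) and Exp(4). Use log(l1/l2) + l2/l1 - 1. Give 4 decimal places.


KL divergence for exponential family:
KL = log(l1/l2) + l2/l1 - 1.
log(3/4) = -0.287682.
4/3 = 1.333333.
KL = -0.287682 + 1.333333 - 1 = 0.0457

0.0457


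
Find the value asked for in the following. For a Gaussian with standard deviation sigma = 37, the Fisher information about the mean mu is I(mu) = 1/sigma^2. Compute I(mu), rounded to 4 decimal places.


The Fisher information for the mean of a normal distribution is I(mu) = 1/sigma^2.
sigma = 37, so sigma^2 = 1369.
I(mu) = 1/1369 = 0.0007

0.0007


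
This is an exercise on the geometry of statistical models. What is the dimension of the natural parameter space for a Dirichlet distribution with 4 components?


Exponential family dimension calculation:
Dirichlet with 4 components has 4 natural parameters.

4


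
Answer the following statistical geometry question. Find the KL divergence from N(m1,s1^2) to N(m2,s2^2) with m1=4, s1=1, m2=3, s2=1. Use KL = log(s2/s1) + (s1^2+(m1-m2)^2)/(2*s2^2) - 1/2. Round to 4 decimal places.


KL divergence between normal distributions:
KL = log(s2/s1) + (s1^2 + (m1-m2)^2)/(2*s2^2) - 1/2.
log(1/1) = 0.0.
(1^2 + (4-3)^2)/(2*1^2) = (1 + 1)/2 = 1.0.
KL = 0.0 + 1.0 - 0.5 = 0.5000

0.5000


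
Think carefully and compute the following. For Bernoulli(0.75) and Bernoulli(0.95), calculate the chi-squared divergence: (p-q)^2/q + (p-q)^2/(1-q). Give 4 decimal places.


Chi-squared divergence between Bernoulli distributions:
chi^2 = (p-q)^2/q + (p-q)^2/(1-q).
p = 0.75, q = 0.95, p-q = -0.2.
(p-q)^2 = 0.04.
term1 = 0.04/0.95 = 0.042105.
term2 = 0.04/0.05 = 0.8.
chi^2 = 0.042105 + 0.8 = 0.8421

0.8421


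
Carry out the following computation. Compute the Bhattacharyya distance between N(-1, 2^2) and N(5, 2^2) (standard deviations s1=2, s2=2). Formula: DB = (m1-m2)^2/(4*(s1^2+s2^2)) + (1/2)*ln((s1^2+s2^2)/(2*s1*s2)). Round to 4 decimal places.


Bhattacharyya distance between two Gaussians:
DB = (m1-m2)^2/(4*(s1^2+s2^2)) + (1/2)*ln((s1^2+s2^2)/(2*s1*s2)).
(m1-m2)^2 = (-6)^2 = 36.
s1^2+s2^2 = 4 + 4 = 8.
term1 = 36/32 = 1.125.
term2 = 0.5*ln(8/8.0) = 0.0.
DB = 1.125 + 0.0 = 1.1250

1.1250


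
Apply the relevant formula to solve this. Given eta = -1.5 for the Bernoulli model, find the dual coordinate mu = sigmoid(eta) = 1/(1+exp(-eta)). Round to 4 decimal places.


Dual coordinate (expectation parameter) for Bernoulli:
mu = 1/(1+exp(-eta)).
eta = -1.5.
exp(-eta) = exp(1.5) = 4.481689.
mu = 1/(1+4.481689) = 0.1824

0.1824


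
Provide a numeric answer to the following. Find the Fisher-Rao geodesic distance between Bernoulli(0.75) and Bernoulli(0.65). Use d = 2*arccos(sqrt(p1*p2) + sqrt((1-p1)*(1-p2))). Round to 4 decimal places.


Geodesic distance on Bernoulli manifold:
d(p1,p2) = 2*arccos(sqrt(p1*p2) + sqrt((1-p1)*(1-p2))).
sqrt(p1*p2) = sqrt(0.75*0.65) = 0.698212.
sqrt((1-p1)*(1-p2)) = sqrt(0.25*0.35) = 0.295804.
arg = 0.698212 + 0.295804 = 0.994016.
d = 2*arccos(0.994016) = 0.2189

0.2189


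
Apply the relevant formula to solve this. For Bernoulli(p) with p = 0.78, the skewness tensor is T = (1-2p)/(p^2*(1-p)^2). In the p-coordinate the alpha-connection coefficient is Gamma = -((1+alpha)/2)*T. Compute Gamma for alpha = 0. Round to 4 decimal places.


Skewness (Amari-Chentsov) tensor: T = (1-2p)/(p^2*(1-p)^2).
p = 0.78, 1-2p = -0.56, p^2 = 0.6084, (1-p)^2 = 0.0484.
T = -0.56/(0.6084 * 0.0484) = -19.017502.
In the p-coordinate, Gamma^(alpha) = Gamma^(0) - (alpha/2)*T with Gamma^(0) = (1/2)*g'(p) = -T/2,
so Gamma^(alpha) = -((1+alpha)/2)*T.
alpha = 0, -(1+alpha)/2 = -0.5.
Gamma = -0.5 * -19.017502 = 9.5088

9.5088


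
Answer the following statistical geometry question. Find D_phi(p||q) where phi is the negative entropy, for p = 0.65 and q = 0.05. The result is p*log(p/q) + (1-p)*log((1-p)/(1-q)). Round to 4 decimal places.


Bregman divergence with negative entropy generator:
D = p*log(p/q) + (1-p)*log((1-p)/(1-q)).
p = 0.65, q = 0.05.
p*log(p/q) = 0.65*log(0.65/0.05) = 1.667217.
(1-p)*log((1-p)/(1-q)) = 0.35*log(0.35/0.95) = -0.349485.
D = 1.667217 + -0.349485 = 1.3177

1.3177


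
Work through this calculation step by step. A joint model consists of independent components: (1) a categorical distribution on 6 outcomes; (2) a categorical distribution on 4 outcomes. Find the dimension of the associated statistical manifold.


The dimension of a statistical manifold equals the number of free
(independent) real parameters of the model. For a product of independent
blocks the parameter counts add.
- categorical on 6 outcomes (probabilities sum to 1): 6-1 = 5.
- categorical on 4 outcomes (probabilities sum to 1): 4-1 = 3.
Total = 5 + 3 = 8.
Dimension = 8

8


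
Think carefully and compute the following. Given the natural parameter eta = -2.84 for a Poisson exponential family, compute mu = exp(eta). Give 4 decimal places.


Expectation parameter for Poisson exponential family:
mu = exp(eta).
eta = -2.84.
mu = exp(-2.84) = 0.0584

0.0584


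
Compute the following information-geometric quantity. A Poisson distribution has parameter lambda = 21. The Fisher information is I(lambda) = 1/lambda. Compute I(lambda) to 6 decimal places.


Fisher information for Poisson: I(lambda) = 1/lambda.
lambda = 21.
I(lambda) = 1/21 = 0.047619

0.047619


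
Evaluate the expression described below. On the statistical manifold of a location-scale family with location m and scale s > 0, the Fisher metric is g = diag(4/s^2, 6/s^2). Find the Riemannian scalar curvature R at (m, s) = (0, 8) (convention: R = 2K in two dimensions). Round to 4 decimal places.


The metric has the form g = (A dm^2 + B ds^2)/s^2 with A = 4, B = 6.
Substitute u = sqrt(A/B)*m: g = B*(du^2 + ds^2)/s^2, i.e. B times the
Poincare upper half-plane metric, which has constant Gaussian curvature -1.
Scaling a 2D metric by a constant c divides the Gaussian curvature by c,
so K = -1/B = -1/(6) = -0.1667 everywhere (the point (m, s) = (0, 8) is irrelevant:
the curvature is constant).
Scalar curvature in dimension 2: R = 2K = -2/(6) = -0.3333.

-0.3333


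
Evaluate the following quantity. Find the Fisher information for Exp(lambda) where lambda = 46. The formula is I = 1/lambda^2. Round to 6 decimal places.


Fisher information for exponential: I(lambda) = 1/lambda^2.
lambda = 46, lambda^2 = 2116.
I = 1/2116 = 0.000473

0.000473


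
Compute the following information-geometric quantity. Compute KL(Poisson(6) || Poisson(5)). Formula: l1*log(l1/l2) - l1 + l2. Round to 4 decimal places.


KL divergence for Poisson:
KL = l1*log(l1/l2) - l1 + l2.
l1 = 6, l2 = 5.
log(6/5) = 0.182322.
l1*log(l1/l2) = 6 * 0.182322 = 1.093929.
KL = 1.093929 - 6 + 5 = 0.0939

0.0939
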